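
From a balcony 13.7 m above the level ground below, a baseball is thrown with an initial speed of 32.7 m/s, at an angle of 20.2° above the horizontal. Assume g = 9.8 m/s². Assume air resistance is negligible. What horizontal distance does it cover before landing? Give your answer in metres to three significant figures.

97.7 m

Resolve: vₓ = 32.70 cos 20.2° = 30.69 m/s and v_y0 = 32.70 sin 20.2° = 11.29 m/s.
Vertical motion (up positive, ground at y = 0): 4.900 t² − (11.29) t − 13.7 = 0, so t = (11.29 + √(11.29² + 2·9.80·13.7)) / 9.80 = (11.29 + 19.90) / 9.80 = 3.183 s.
Horizontal distance: R = vₓ t = 30.69 × 3.183 = 97.68 m.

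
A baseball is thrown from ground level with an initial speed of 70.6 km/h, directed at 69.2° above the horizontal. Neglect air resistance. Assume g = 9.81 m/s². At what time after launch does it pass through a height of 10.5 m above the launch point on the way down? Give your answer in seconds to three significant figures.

3.03 s

Convert: 70.6 km/h = 70.6/3.6 = 19.61 m/s.
vₓ = 19.61 cos 69.2° = 6.964 m/s; v_y0 = 19.61 sin 69.2° = 18.33 m/s.
Set y = v_y0 t − ½ g t² = 10.5: 4.905 t² − 18.33 t + 10.5 = 0.
Quadratic formula: t = (18.33 ± √130.09) / 9.81 = (18.33 ± 11.41) / 9.81 → t = 0.7062 s or 3.031 s.
The descending-branch root is 3.031 s.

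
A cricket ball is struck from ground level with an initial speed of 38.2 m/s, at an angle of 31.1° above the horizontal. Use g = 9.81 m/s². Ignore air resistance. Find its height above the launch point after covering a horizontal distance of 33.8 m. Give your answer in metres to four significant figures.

Resolve: vₓ = 38.20 cos 31.1° = 32.71 m/s and v_y0 = 38.20 sin 31.1° = 19.73 m/s.
Time to reach x = 33.8 m: t = x/vₓ = 33.8/32.71 = 1.033 s.
Height: y = v_y0 t − ½ g t² = 19.73 × 1.033 − 4.905 × 1.033² = 20.39 − 5.238 = 15.15 m.

15.15 m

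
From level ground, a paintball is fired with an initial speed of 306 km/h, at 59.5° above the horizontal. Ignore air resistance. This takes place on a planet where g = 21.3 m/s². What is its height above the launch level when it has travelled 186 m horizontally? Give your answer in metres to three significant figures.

118 m

Convert: 306 km/h = 306/3.6 = 85.00 m/s.
Components: vₓ = 85.00 cos 59.5° = 43.14 m/s, v_y0 = 85.00 sin 59.5° = 73.24 m/s.
Time to reach x = 186 m: t = x/vₓ = 186/43.14 = 4.311 s.
Height: y = v_y0 t − ½ g t² = 73.24 × 4.311 − 10.65 × 4.311² = 315.8 − 198.0 = 117.8 m.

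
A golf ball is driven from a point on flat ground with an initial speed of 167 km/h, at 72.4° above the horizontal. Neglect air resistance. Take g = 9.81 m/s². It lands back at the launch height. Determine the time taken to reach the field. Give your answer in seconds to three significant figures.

9.01 s

Convert: 167 km/h = 167/3.6 = 46.39 m/s.
Horizontal component vₓ = 46.39 cos 72.4° = 14.03 m/s; vertical v_y0 = 46.39 sin 72.4° = 44.22 m/s.
Time of flight on level ground: T = 2 v_y0 / g = 2 × 44.22 / 9.81 = 9.015 s.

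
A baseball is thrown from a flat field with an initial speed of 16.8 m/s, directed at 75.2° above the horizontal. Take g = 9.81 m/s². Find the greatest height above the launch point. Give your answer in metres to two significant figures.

Components: vₓ = 16.80 cos 75.2° = 4.291 m/s, v_y0 = 16.80 sin 75.2° = 16.24 m/s.
Peak height H = v_y0² / (2g) = 263.82 / 19.62 = 13.45 m.

13 m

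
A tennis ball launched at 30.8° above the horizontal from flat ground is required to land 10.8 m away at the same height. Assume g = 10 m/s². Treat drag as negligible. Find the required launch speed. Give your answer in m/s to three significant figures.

11.1 m/s

From R = (v₀² / g) sin 2θ: v₀ = √(gR / sin 2θ).
v₀ = √(10.0 × 10.8 / sin 61.60°) = √(108.0 / 0.8796) = √122.78 = 11.08 m/s.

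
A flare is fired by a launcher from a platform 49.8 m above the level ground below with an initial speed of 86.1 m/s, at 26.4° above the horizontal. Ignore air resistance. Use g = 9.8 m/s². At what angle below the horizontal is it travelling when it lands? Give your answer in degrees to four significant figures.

vₓ = 86.10 cos 26.4° = 77.12 m/s; v_y0 = 86.10 sin 26.4° = 38.28 m/s.
With up positive and y = 0 at the ground: y(t) = 49.8 + (38.28) t − 4.900 t². Setting y = 0 and taking the positive root: t = [38.28 + √(38.28² + 2·9.80·49.8)] / 9.80 = (38.28 + 49.41) / 9.80 = 8.949 s.
At impact: v_y = v_y0 − g t = −49.41 m/s; vₓ = 77.12 m/s.
Angle below horizontal: arctan(|v_y|/vₓ) = arctan(49.41/77.12) = 32.65°.

32.65°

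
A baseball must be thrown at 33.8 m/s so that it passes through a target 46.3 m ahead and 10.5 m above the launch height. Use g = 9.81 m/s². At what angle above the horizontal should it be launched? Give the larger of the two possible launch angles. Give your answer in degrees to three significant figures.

77.6°

Trajectory: y = x tanθ − g x² (1 + tan²θ)/(2v₀²). With x = 46.3, y = 10.5, v₀ = 33.8, g = 9.81:
9.204 tan²θ − 46.3 tanθ + (19.70) = 0.
tanθ = [46.3 ± √(46.3² − 4 × 9.204 × (19.70))] / (2 × 9.204) = (46.3 ± 37.66) / 18.41, giving tanθ = 0.4694 or 4.561.
θ = 25.14° or 77.63°; the larger is 77.63°.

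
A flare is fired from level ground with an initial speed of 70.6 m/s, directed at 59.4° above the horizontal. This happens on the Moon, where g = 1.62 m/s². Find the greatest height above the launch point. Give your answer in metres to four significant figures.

1140 m

vₓ = 70.60 cos 59.4° = 35.94 m/s; v_y0 = 70.60 sin 59.4° = 60.77 m/s.
Maximum height: H = v_y0² / (2g) = 60.77² / (2 × 1.62) = 1140 m.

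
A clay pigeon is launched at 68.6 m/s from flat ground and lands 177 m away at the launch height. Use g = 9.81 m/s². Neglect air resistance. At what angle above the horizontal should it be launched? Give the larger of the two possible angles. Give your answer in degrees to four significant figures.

Level-ground range R = v₀² sin(2θ)/g ⇒ sin(2θ) = gR/v₀² = 9.81 × 177 / 68.6² = 0.3690.
2θ = 21.65° or 180° − 21.65° = 158.3°, so θ = 10.83° or 79.17°.
The larger angle is 79.17°.

79.17°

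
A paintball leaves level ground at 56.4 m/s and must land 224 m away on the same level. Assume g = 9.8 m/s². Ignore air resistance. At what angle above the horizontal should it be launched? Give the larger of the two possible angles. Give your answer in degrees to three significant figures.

68.2°

R = v₀² sin 2θ / g gives sin 2θ = gR/v₀² = 9.80·224/56.4² = 0.6901.
2θ = 43.64° or 180° − 43.64° = 136.4°, so θ = 21.82° or 68.18°.
The larger angle is 68.18°.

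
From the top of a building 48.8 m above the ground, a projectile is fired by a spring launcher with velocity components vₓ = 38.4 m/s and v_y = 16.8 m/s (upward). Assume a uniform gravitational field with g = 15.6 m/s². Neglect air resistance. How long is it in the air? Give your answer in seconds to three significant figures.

3.80 s

With up positive and y = 0 at the ground: y(t) = 48.8 + (16.80) t − 7.800 t². Setting y = 0 and taking the positive root: t = [16.80 + √(16.80² + 2·15.6·48.8)] / 15.6 = (16.80 + 42.48) / 15.6 = 3.800 s.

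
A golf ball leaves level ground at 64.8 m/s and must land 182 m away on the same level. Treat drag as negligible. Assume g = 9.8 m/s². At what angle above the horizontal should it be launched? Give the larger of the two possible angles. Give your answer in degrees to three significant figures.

R = v₀² sin 2θ / g gives sin 2θ = gR/v₀² = 9.80·182/64.8² = 0.4248.
2θ = 25.14° or 180° − 25.14° = 154.9°, so θ = 12.57° or 77.43°.
The larger angle is 77.43°.

77.4°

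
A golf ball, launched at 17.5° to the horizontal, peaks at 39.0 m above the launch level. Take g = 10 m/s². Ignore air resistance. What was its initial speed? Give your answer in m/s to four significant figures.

At the peak v_y = 0, so v_y0 = √(2gH) = √(2 × 10.0 × 39.0) = 27.93 m/s.
v_y0 = v₀ sin θ ⇒ v₀ = 27.93 / sin 17.5° = 92.88 m/s.

92.88 m/s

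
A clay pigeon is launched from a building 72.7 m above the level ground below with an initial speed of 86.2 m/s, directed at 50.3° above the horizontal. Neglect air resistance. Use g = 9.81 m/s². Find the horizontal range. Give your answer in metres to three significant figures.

vₓ = 86.20 cos 50.3° = 55.06 m/s; v_y0 = 86.20 sin 50.3° = 66.32 m/s.
The projectile lands when y = 72.7 + (66.32) t − ½·9.81·t² = 0. Positive root: t = (66.32 + √(66.32² + 2·9.81·72.7)) / 9.81 = (66.32 + 76.32) / 9.81 = 14.54 s.
Horizontal distance: R = vₓ t = 55.06 × 14.54 = 800.6 m.

801 m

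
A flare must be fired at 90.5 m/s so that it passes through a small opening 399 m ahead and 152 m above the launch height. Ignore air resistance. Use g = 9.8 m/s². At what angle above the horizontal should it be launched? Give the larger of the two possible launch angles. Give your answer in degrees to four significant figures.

Trajectory: y = x tanθ − g x² (1 + tan²θ)/(2v₀²). With x = 399, y = 152, v₀ = 90.5, g = 9.80:
95.25 tan²θ − 399 tanθ + (247.2) = 0.
tanθ = [399 ± √(399² − 4 × 95.25 × (247.2))] / (2 × 95.25) = (399 ± 255.0) / 190.5, giving tanθ = 0.7561 or 3.433.
θ = 37.09° or 73.76°; the larger is 73.76°.

73.76°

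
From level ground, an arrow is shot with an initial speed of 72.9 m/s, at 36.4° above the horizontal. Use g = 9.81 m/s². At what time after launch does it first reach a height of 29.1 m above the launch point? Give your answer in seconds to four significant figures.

0.7337 s

Resolve: vₓ = 72.90 cos 36.4° = 58.68 m/s and v_y0 = 72.90 sin 36.4° = 43.26 m/s.
Require v_y0 t − ½ g t² = 29.1, i.e. 4.905 t² − 43.26 t + 29.1 = 0.
t = [43.26 ± √(43.26² − 2·9.81·29.1)] / 9.81 = (43.26 ± 36.06) / 9.81, so t = 0.7337 s or t = 8.086 s.
The first (ascending) time is 0.7337 s.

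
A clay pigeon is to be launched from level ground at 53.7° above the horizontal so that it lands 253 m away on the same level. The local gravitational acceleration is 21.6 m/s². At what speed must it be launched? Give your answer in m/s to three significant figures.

Level-ground range: R = v₀² sin(2θ)/g, so v₀ = √(gR / sin 2θ).
v₀ = √(21.6 × 253 / sin 107.4°) = √(5465 / 0.9542) = √5726.9 = 75.68 m/s.

75.7 m/s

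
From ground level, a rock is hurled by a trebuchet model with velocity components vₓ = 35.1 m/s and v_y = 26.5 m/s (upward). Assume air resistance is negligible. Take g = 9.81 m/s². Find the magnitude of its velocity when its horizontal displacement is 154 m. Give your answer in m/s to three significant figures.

38.8 m/s

x = vₓ t ⇒ t = 154/35.10 = 4.387 s.
Vertical velocity there: v_y = v_y0 − g t = 26.50 − 9.81 × 4.387 = −16.54 m/s.
Speed: √(vₓ² + v_y²) = √(35.10² + 16.54²) = 38.80 m/s.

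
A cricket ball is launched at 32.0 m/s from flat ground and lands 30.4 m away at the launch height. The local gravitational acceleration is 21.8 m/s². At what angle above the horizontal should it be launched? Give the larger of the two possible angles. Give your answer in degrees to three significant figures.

R = v₀² sin 2θ / g gives sin 2θ = gR/v₀² = 21.8·30.4/32.0² = 0.6472.
2θ = 40.33° or 180° − 40.33° = 139.7°, so θ = 20.16° or 69.84°.
The larger angle is 69.84°.

69.8°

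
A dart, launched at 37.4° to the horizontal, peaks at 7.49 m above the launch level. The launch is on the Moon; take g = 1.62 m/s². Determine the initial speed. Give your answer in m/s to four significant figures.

8.111 m/s

At the peak v_y = 0, so v_y0 = √(2gH) = √(2 × 1.62 × 7.49) = 4.926 m/s.
v_y0 = v₀ sin θ ⇒ v₀ = 4.926 / sin 37.4° = 8.111 m/s.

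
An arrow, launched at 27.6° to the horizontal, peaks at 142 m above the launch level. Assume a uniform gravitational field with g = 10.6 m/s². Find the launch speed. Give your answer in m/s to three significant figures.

At the peak v_y = 0, so v_y0 = √(2gH) = √(2 × 10.6 × 142) = 54.87 m/s.
v_y0 = v₀ sin θ ⇒ v₀ = 54.87 / sin 27.6° = 118.4 m/s.

118 m/s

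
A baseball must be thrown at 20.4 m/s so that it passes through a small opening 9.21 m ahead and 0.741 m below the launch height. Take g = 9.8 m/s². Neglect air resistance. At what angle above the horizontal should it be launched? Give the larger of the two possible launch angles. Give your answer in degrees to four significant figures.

83.79°

Trajectory: y = x tanθ − g x² (1 + tan²θ)/(2v₀²). With x = 9.21, y = −0.741, v₀ = 20.4, g = 9.80:
0.9987 tan²θ − 9.21 tanθ + (0.2577) = 0.
tanθ = [9.21 ± √(9.21² − 4 × 0.9987 × (0.2577))] / (2 × 0.9987) = (9.21 ± 9.154) / 1.997, giving tanθ = 0.02807 or 9.193.
θ = 1.608° or 83.79°; the larger is 83.79°.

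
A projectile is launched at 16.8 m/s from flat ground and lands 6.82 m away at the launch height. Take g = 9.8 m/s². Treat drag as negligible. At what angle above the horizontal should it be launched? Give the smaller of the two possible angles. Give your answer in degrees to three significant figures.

6.85°

From R = (v₀²/g) sin 2θ: sin 2θ = 9.80 × 6.82 / 282.24 = 0.2368.
2θ = 13.70° or 180° − 13.70° = 166.3°, so θ = 6.849° or 83.15°.
The smaller angle is 6.849°.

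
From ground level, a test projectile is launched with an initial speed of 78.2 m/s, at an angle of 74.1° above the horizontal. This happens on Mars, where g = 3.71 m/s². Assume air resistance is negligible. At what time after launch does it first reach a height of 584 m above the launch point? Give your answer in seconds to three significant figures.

10.5 s

vₓ = 78.20 cos 74.1° = 21.42 m/s; v_y0 = 78.20 sin 74.1° = 75.21 m/s.
Set y = v_y0 t − ½ g t² = 584: 1.855 t² − 75.21 t + 584 = 0.
t = [75.21 ± √(75.21² − 2·3.71·584)] / 3.71 = (75.21 ± 36.37) / 3.71, so t = 10.47 s or t = 30.08 s.
The first (ascending) time is 10.47 s.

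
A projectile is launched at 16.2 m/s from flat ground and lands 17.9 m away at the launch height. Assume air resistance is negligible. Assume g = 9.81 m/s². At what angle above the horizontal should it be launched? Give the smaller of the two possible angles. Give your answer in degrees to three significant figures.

21.0°

Level-ground range R = v₀² sin(2θ)/g ⇒ sin(2θ) = gR/v₀² = 9.81 × 17.9 / 16.2² = 0.6691.
2θ = 42.00° or 180° − 42.00° = 138.0°, so θ = 21.00° or 69.00°.
The smaller angle is 21.00°.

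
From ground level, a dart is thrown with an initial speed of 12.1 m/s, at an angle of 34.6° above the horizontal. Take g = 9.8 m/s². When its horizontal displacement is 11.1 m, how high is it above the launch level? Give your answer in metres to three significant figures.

Horizontal component vₓ = 12.10 cos 34.6° = 9.960 m/s; vertical v_y0 = 12.10 sin 34.6° = 6.871 m/s.
At x = 11.1 m, t = x/vₓ = 11.1/9.960 = 1.114 s.
Height: y = v_y0 t − ½ g t² = 6.871 × 1.114 − 4.900 × 1.114² = 7.657 − 6.086 = 1.571 m.

1.57 m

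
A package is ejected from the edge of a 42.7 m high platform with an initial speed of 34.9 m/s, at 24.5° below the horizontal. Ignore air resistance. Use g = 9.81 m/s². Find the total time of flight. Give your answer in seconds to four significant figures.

Resolve: vₓ = 34.90 cos 24.5° = 31.76 m/s and v_y0 = −14.47 m/s (downward).
Vertical motion (up positive, ground at y = 0): 4.905 t² − (−14.47) t − 42.7 = 0, so t = (−14.47 + √(14.47² + 2·9.81·42.7)) / 9.81 = (−14.47 + 32.36) / 9.81 = 1.823 s.

1.823 s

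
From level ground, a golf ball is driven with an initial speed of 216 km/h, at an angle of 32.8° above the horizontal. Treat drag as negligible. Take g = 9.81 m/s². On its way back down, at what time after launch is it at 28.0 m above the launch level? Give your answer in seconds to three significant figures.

5.61 s

Convert: 216 km/h = 216/3.6 = 60.00 m/s.
Components: vₓ = 60.00 cos 32.8° = 50.43 m/s, v_y0 = 60.00 sin 32.8° = 32.50 m/s.
Set y = v_y0 t − ½ g t² = 28.0: 4.905 t² − 32.50 t + 28.0 = 0.
Quadratic formula: t = (32.50 ± √507.05) / 9.81 = (32.50 ± 22.52) / 9.81 → t = 1.018 s or 5.609 s.
The descending-branch root is 5.609 s.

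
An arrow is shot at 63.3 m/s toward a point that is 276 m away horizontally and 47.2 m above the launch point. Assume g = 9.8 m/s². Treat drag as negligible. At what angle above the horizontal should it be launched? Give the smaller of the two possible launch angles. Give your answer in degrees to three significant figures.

Trajectory: y = x tanθ − g x² (1 + tan²θ)/(2v₀²). With x = 276, y = 47.2, v₀ = 63.3, g = 9.80:
93.16 tan²θ − 276 tanθ + (140.4) = 0.
tanθ = [276 ± √(276² − 4 × 93.16 × (140.4))] / (2 × 93.16) = (276 ± 154.5) / 186.3, giving tanθ = 0.6520 or 2.311.
θ = 33.11° or 66.60°; the smaller is 33.11°.

33.1°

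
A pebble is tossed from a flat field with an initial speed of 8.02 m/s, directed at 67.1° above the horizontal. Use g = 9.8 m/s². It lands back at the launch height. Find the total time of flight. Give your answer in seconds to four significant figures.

1.508 s

Resolve: vₓ = 8.020 cos 67.1° = 3.121 m/s and v_y0 = 8.020 sin 67.1° = 7.388 m/s.
Time of flight on level ground: T = 2 v_y0 / g = 2 × 7.388 / 9.80 = 1.508 s.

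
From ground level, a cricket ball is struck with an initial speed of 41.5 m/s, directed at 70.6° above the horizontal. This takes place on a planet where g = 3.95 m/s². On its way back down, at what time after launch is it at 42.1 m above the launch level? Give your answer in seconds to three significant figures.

18.7 s

Components: vₓ = 41.50 cos 70.6° = 13.78 m/s, v_y0 = 41.50 sin 70.6° = 39.14 m/s.
Height y(t) = 39.14 t − 1.975 t² = 42.1 gives 1.975 t² − 39.14 t + 42.1 = 0.
t = [39.14 ± √(39.14² − 2·3.95·42.1)] / 3.95 = (39.14 ± 34.64) / 3.95, so t = 1.141 s or t = 18.68 s.
The descending-branch root is 18.68 s.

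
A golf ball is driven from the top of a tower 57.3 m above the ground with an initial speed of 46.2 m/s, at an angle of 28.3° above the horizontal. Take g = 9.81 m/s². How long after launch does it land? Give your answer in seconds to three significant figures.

Horizontal component vₓ = 46.20 cos 28.3° = 40.68 m/s; vertical v_y0 = 46.20 sin 28.3° = 21.90 m/s.
With up positive and y = 0 at the ground: y(t) = 57.3 + (21.90) t − 4.905 t². Setting y = 0 and taking the positive root: t = [21.90 + √(21.90² + 2·9.81·57.3)] / 9.81 = (21.90 + 40.05) / 9.81 = 6.315 s.

6.32 s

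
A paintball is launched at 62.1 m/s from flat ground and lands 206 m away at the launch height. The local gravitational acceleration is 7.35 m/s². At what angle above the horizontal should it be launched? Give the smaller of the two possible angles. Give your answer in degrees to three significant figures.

11.6°

Level-ground range R = v₀² sin(2θ)/g ⇒ sin(2θ) = gR/v₀² = 7.35 × 206 / 62.1² = 0.3926.
2θ = 23.12° or 180° − 23.12° = 156.9°, so θ = 11.56° or 78.44°.
The smaller angle is 11.56°.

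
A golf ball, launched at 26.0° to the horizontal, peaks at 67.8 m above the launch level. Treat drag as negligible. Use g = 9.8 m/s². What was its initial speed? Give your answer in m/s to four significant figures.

At the peak v_y = 0, so v_y0 = √(2gH) = √(2 × 9.80 × 67.8) = 36.45 m/s.
v_y0 = v₀ sin θ ⇒ v₀ = 36.45 / sin 26.0° = 83.16 m/s.

83.16 m/s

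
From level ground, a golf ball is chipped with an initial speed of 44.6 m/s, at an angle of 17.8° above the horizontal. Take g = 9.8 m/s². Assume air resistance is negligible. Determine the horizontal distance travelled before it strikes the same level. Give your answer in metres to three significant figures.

vₓ = 44.60 cos 17.8° = 42.46 m/s; v_y0 = 44.60 sin 17.8° = 13.63 m/s.
Time aloft: T = 2 v_y0 / g = 2 × 13.63 / 9.80 = 2.782 s.
Horizontal distance R = vₓ T = 42.46 × 2.782 = 118.2 m.

118 m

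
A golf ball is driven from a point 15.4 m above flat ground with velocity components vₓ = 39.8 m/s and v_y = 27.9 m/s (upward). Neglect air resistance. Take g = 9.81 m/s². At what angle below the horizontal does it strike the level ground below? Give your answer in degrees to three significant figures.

The projectile lands when y = 15.4 + (27.90) t − ½·9.81·t² = 0. Positive root: t = (27.90 + √(27.90² + 2·9.81·15.4)) / 9.81 = (27.90 + 32.87) / 9.81 = 6.195 s.
At impact: v_y = v_y0 − g t = −32.87 m/s; vₓ = 39.80 m/s.
Angle below horizontal: arctan(|v_y|/vₓ) = arctan(32.87/39.80) = 39.55°.

39.6°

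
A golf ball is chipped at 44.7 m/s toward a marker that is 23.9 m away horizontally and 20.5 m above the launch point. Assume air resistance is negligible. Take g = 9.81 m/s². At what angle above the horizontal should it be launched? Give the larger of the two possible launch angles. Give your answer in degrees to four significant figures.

Trajectory: y = x tanθ − g x² (1 + tan²θ)/(2v₀²). With x = 23.9, y = 20.5, v₀ = 44.7, g = 9.81:
1.402 tan²θ − 23.9 tanθ + (21.90) = 0.
tanθ = [23.9 ± √(23.9² − 4 × 1.402 × (21.90))] / (2 × 1.402) = (23.9 ± 21.17) / 2.804, giving tanθ = 0.9718 or 16.07.
θ = 44.18° or 86.44°; the larger is 86.44°.

86.44°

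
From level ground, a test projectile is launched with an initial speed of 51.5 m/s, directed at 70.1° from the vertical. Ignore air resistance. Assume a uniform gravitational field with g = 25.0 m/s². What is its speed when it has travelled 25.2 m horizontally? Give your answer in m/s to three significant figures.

Components: vₓ = 51.50 sin 70.1° = 48.42 m/s, v_y0 = 51.50 cos 70.1° = 17.53 m/s.
x = vₓ t ⇒ t = 25.2/48.42 = 0.5204 s.
Vertical velocity there: v_y = v_y0 − g t = 17.53 − 25.0 × 0.5204 = 4.520 m/s.
Speed: √(vₓ² + v_y²) = √(48.42² + 4.520²) = 48.64 m/s.

48.6 m/s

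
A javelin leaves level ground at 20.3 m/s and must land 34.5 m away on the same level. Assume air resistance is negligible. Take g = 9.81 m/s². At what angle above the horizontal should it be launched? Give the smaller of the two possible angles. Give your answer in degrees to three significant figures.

From R = (v₀²/g) sin 2θ: sin 2θ = 9.81 × 34.5 / 412.09 = 0.8213.
2θ = 55.21° or 180° − 55.21° = 124.8°, so θ = 27.61° or 62.39°.
The smaller angle is 27.61°.

27.6°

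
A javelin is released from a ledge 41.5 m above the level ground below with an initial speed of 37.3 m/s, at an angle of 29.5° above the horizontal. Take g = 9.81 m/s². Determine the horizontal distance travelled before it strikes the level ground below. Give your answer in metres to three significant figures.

Resolve: vₓ = 37.30 cos 29.5° = 32.46 m/s and v_y0 = 37.30 sin 29.5° = 18.37 m/s.
Vertical motion (up positive, ground at y = 0): 4.905 t² − (18.37) t − 41.5 = 0, so t = (18.37 + √(18.37² + 2·9.81·41.5)) / 9.81 = (18.37 + 33.94) / 9.81 = 5.332 s.
Horizontal distance: R = vₓ t = 32.46 × 5.332 = 173.1 m.

173 m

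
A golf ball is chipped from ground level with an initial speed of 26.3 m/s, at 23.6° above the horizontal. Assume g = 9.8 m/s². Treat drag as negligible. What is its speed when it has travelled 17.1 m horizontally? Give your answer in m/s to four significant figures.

24.36 m/s

Components: vₓ = 26.30 cos 23.6° = 24.10 m/s, v_y0 = 26.30 sin 23.6° = 10.53 m/s.
At x = 17.1 m, t = x/vₓ = 17.1/24.10 = 0.7095 s.
Vertical velocity there: v_y = v_y0 − g t = 10.53 − 9.80 × 0.7095 = 3.576 m/s.
Speed: √(vₓ² + v_y²) = √(24.10² + 3.576²) = 24.36 m/s.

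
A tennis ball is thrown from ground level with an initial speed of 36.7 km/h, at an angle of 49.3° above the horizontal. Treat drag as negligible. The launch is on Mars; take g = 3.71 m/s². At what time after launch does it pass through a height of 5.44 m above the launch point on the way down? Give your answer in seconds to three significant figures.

3.27 s

Convert: 36.7 km/h = 36.7/3.6 = 10.19 m/s.
vₓ = 10.19 cos 49.3° = 6.648 m/s; v_y0 = 10.19 sin 49.3° = 7.729 m/s.
Set y = v_y0 t − ½ g t² = 5.44: 1.855 t² − 7.729 t + 5.44 = 0.
Quadratic formula: t = (7.729 ± √19.369) / 3.71 = (7.729 ± 4.401) / 3.71 → t = 0.8970 s or 3.269 s.
The descending-branch root is 3.269 s.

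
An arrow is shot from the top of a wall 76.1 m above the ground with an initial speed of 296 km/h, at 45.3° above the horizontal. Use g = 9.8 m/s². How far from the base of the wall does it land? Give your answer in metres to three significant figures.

Convert: 296 km/h = 296/3.6 = 82.22 m/s.
Horizontal component vₓ = 82.22 cos 45.3° = 57.83 m/s; vertical v_y0 = 82.22 sin 45.3° = 58.44 m/s.
Vertical motion (up positive, ground at y = 0): 4.900 t² − (58.44) t − 76.1 = 0, so t = (58.44 + √(58.44² + 2·9.80·76.1)) / 9.80 = (58.44 + 70.05) / 9.80 = 13.11 s.
Horizontal distance: R = vₓ t = 57.83 × 13.11 = 758.3 m.

758 m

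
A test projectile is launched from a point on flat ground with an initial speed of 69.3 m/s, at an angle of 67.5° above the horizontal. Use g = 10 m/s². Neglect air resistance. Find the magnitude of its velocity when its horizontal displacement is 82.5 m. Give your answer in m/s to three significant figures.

42.3 m/s

Components: vₓ = 69.30 cos 67.5° = 26.52 m/s, v_y0 = 69.30 sin 67.5° = 64.02 m/s.
x = vₓ t ⇒ t = 82.5/26.52 = 3.111 s.
Vertical velocity there: v_y = v_y0 − g t = 64.02 − 10.0 × 3.111 = 32.92 m/s.
Speed: √(vₓ² + v_y²) = √(26.52² + 32.92²) = 42.27 m/s.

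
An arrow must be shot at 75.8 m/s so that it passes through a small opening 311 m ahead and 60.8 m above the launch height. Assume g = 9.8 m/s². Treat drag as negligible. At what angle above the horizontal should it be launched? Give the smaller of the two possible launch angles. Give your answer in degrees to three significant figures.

28.2°

Trajectory: y = x tanθ − g x² (1 + tan²θ)/(2v₀²). With x = 311, y = 60.8, v₀ = 75.8, g = 9.80:
82.49 tan²θ − 311 tanθ + (143.3) = 0.
tanθ = [311 ± √(311² − 4 × 82.49 × (143.3))] / (2 × 82.49) = (311 ± 222.4) / 165.0, giving tanθ = 0.5373 or 3.233.
θ = 28.25° or 72.81°; the smaller is 28.25°.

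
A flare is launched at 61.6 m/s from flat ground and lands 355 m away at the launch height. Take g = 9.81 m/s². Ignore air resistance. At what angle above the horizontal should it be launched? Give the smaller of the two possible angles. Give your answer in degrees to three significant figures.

From R = (v₀²/g) sin 2θ: sin 2θ = 9.81 × 355 / 3794.6 = 0.9178.
2θ = 66.60° or 180° − 66.60° = 113.4°, so θ = 33.30° or 56.70°.
The smaller angle is 33.30°.

33.3°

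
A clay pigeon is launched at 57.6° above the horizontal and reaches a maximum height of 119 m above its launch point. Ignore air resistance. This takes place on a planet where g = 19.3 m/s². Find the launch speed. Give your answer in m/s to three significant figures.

At the peak v_y = 0, so v_y0 = √(2gH) = √(2 × 19.3 × 119) = 67.77 m/s.
v_y0 = v₀ sin θ ⇒ v₀ = 67.77 / sin 57.6° = 80.27 m/s.

80.3 m/s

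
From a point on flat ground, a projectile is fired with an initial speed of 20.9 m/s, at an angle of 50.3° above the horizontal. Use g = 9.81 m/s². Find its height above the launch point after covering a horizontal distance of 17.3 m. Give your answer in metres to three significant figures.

12.6 m

Components: vₓ = 20.90 cos 50.3° = 13.35 m/s, v_y0 = 20.90 sin 50.3° = 16.08 m/s.
Time to reach x = 17.3 m: t = x/vₓ = 17.3/13.35 = 1.296 s.
Height: y = v_y0 t − ½ g t² = 16.08 × 1.296 − 4.905 × 1.296² = 20.84 − 8.237 = 12.60 m.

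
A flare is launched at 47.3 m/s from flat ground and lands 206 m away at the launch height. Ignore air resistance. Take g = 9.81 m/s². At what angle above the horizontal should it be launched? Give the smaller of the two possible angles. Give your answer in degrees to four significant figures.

32.30°

Level-ground range R = v₀² sin(2θ)/g ⇒ sin(2θ) = gR/v₀² = 9.81 × 206 / 47.3² = 0.9033.
2θ = 64.59° or 180° − 64.59° = 115.4°, so θ = 32.30° or 57.70°.
The smaller angle is 32.30°.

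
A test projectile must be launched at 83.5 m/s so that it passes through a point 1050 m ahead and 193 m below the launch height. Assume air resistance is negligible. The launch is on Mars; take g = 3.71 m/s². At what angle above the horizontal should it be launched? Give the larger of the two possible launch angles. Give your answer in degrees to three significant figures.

74.0°

Trajectory: y = x tanθ − g x² (1 + tan²θ)/(2v₀²). With x = 1050, y = −193, v₀ = 83.5, g = 3.71:
293.3 tan²θ − 1050 tanθ + (100.3) = 0.
tanθ = [1050 ± √(1050² − 4 × 293.3 × (100.3))] / (2 × 293.3) = (1050 ± 992.4) / 586.7, giving tanθ = 0.09824 or 3.481.
θ = 5.611° or 73.97°; the larger is 73.97°.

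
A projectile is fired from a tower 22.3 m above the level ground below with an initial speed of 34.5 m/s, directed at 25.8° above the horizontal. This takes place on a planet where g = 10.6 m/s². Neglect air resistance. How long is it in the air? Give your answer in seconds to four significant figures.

Resolve: vₓ = 34.50 cos 25.8° = 31.06 m/s and v_y0 = 34.50 sin 25.8° = 15.02 m/s.
With up positive and y = 0 at the ground: y(t) = 22.3 + (15.02) t − 5.300 t². Setting y = 0 and taking the positive root: t = [15.02 + √(15.02² + 2·10.6·22.3)] / 10.6 = (15.02 + 26.42) / 10.6 = 3.909 s.

3.909 s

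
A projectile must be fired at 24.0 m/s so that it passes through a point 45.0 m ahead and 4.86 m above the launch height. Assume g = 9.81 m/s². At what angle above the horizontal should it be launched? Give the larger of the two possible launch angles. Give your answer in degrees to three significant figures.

Trajectory: y = x tanθ − g x² (1 + tan²θ)/(2v₀²). With x = 45.0, y = 4.86, v₀ = 24.0, g = 9.81:
17.24 tan²θ − 45.0 tanθ + (22.10) = 0.
tanθ = [45.0 ± √(45.0² − 4 × 17.24 × (22.10))] / (2 × 17.24) = (45.0 ± 22.37) / 34.49, giving tanθ = 0.6562 or 1.953.
θ = 33.27° or 62.89°; the larger is 62.89°.

62.9°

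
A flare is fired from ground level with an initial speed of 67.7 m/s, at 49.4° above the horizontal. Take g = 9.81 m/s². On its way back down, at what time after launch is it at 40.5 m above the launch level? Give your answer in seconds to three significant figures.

9.62 s

Resolve: vₓ = 67.70 cos 49.4° = 44.06 m/s and v_y0 = 67.70 sin 49.4° = 51.40 m/s.
Require v_y0 t − ½ g t² = 40.5, i.e. 4.905 t² − 51.40 t + 40.5 = 0.
Quadratic formula: t = (51.40 ± √1847.6) / 9.81 = (51.40 ± 42.98) / 9.81 → t = 0.8582 s or 9.621 s.
The descending-branch root is 9.621 s.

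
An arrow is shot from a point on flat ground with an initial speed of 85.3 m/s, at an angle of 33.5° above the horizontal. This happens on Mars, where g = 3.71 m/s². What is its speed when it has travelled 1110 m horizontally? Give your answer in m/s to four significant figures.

Resolve: vₓ = 85.30 cos 33.5° = 71.13 m/s and v_y0 = 85.30 sin 33.5° = 47.08 m/s.
x = vₓ t ⇒ t = 1110/71.13 = 15.61 s.
Vertical velocity there: v_y = v_y0 − g t = 47.08 − 3.71 × 15.61 = −10.81 m/s.
Speed: √(vₓ² + v_y²) = √(71.13² + 10.81²) = 71.95 m/s.

71.95 m/s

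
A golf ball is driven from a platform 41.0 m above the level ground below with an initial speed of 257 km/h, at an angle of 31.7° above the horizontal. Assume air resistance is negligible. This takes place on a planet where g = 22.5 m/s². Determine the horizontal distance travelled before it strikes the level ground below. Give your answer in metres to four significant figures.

255.2 m

Convert: 257 km/h = 257/3.6 = 71.39 m/s.
Components: vₓ = 71.39 cos 31.7° = 60.74 m/s, v_y0 = 71.39 sin 31.7° = 37.51 m/s.
The projectile lands when y = 41.0 + (37.51) t − ½·22.5·t² = 0. Positive root: t = (37.51 + √(37.51² + 2·22.5·41.0)) / 22.5 = (37.51 + 57.03) / 22.5 = 4.202 s.
Horizontal distance: R = vₓ t = 60.74 × 4.202 = 255.2 m.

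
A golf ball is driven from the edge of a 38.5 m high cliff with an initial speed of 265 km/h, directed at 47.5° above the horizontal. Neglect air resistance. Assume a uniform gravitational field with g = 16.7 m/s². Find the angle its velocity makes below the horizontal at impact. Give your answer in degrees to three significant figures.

52.6°

Convert: 265 km/h = 265/3.6 = 73.61 m/s.
Horizontal component vₓ = 73.61 cos 47.5° = 49.73 m/s; vertical v_y0 = 73.61 sin 47.5° = 54.27 m/s.
Vertical motion (up positive, ground at y = 0): 8.350 t² − (54.27) t − 38.5 = 0, so t = (54.27 + √(54.27² + 2·16.7·38.5)) / 16.7 = (54.27 + 65.05) / 16.7 = 7.145 s.
At impact: v_y = v_y0 − g t = −65.05 m/s; vₓ = 49.73 m/s.
Angle below horizontal: arctan(|v_y|/vₓ) = arctan(65.05/49.73) = 52.60°.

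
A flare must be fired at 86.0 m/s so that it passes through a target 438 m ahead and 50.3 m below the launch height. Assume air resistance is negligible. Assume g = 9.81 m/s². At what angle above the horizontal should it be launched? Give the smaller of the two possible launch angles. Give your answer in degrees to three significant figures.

Trajectory: y = x tanθ − g x² (1 + tan²θ)/(2v₀²). With x = 438, y = −50.3, v₀ = 86.0, g = 9.81:
127.2 tan²θ − 438 tanθ + (76.93) = 0.
tanθ = [438 ± √(438² − 4 × 127.2 × (76.93))] / (2 × 127.2) = (438 ± 390.8) / 254.5, giving tanθ = 0.1857 or 3.257.
θ = 10.52° or 72.93°; the smaller is 10.52°.

10.5°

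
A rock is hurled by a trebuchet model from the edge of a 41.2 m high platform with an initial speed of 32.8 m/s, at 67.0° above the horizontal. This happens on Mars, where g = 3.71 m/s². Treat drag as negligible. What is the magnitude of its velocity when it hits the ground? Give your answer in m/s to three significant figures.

37.2 m/s

Horizontal component vₓ = 32.80 cos 67.0° = 12.82 m/s; vertical v_y0 = 32.80 sin 67.0° = 30.19 m/s.
With up positive and y = 0 at the ground: y(t) = 41.2 + (30.19) t − 1.855 t². Setting y = 0 and taking the positive root: t = [30.19 + √(30.19² + 2·3.71·41.2)] / 3.71 = (30.19 + 34.89) / 3.71 = 17.54 s.
Vertical velocity at impact: v_y = v_y0 − g t = 30.19 − 3.71 × 17.54 = −34.89 m/s.
Speed: |v| = √(vₓ² + v_y²) = √(12.82² + 34.89²) = 37.17 m/s.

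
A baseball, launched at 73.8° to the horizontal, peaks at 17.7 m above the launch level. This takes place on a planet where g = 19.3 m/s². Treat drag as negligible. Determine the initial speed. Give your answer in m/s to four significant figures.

27.22 m/s

At the peak v_y = 0, so v_y0 = √(2gH) = √(2 × 19.3 × 17.7) = 26.14 m/s.
v_y0 = v₀ sin θ ⇒ v₀ = 26.14 / sin 73.8° = 27.22 m/s.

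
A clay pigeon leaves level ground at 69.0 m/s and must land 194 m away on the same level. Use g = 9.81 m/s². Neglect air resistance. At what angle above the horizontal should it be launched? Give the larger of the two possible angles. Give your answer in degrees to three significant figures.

78.2°

From R = (v₀²/g) sin 2θ: sin 2θ = 9.81 × 194 / 4761.0 = 0.3997.
2θ = 23.56° or 180° − 23.56° = 156.4°, so θ = 11.78° or 78.22°.
The larger angle is 78.22°.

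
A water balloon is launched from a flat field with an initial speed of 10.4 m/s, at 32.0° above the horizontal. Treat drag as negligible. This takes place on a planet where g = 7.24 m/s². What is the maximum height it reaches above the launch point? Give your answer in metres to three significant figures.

2.10 m

vₓ = 10.40 cos 32.0° = 8.820 m/s; v_y0 = 10.40 sin 32.0° = 5.511 m/s.
Maximum height: H = v_y0² / (2g) = 5.511² / (2 × 7.24) = 2.098 m.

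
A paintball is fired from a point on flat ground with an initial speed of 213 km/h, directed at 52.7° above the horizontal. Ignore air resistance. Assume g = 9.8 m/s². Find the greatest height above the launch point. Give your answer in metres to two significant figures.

110 m

Convert: 213 km/h = 213/3.6 = 59.17 m/s.
Horizontal component vₓ = 59.17 cos 52.7° = 35.85 m/s; vertical v_y0 = 59.17 sin 52.7° = 47.07 m/s.
Maximum height: H = v_y0² / (2g) = 47.07² / (2 × 9.80) = 113.0 m.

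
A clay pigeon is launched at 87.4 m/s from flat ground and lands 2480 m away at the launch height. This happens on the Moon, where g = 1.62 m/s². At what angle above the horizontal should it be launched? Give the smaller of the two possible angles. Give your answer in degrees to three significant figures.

15.9°

R = v₀² sin 2θ / g gives sin 2θ = gR/v₀² = 1.62·2480/87.4² = 0.5259.
2θ = 31.73° or 180° − 31.73° = 148.3°, so θ = 15.87° or 74.13°.
The smaller angle is 15.87°.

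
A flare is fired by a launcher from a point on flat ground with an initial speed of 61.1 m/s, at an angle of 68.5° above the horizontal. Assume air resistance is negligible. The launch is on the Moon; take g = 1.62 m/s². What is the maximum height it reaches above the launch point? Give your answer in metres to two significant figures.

Horizontal component vₓ = 61.10 cos 68.5° = 22.39 m/s; vertical v_y0 = 61.10 sin 68.5° = 56.85 m/s.
Peak height H = v_y0² / (2g) = 3231.8 / 3.240 = 997.5 m.

1000 m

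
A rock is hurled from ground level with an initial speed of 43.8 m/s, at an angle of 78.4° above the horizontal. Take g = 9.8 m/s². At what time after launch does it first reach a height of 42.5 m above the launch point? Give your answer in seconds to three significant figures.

Resolve: vₓ = 43.80 cos 78.4° = 8.807 m/s and v_y0 = 43.80 sin 78.4° = 42.91 m/s.
Require v_y0 t − ½ g t² = 42.5, i.e. 4.900 t² − 42.91 t + 42.5 = 0.
Quadratic formula: t = (42.91 ± √1007.9) / 9.80 = (42.91 ± 31.75) / 9.80 → t = 1.139 s or 7.618 s.
The first (ascending) time is 1.139 s.

1.14 s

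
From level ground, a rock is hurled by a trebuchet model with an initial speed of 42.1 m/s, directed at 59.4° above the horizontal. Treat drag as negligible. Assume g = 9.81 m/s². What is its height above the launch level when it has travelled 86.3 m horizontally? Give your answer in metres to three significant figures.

vₓ = 42.10 cos 59.4° = 21.43 m/s; v_y0 = 42.10 sin 59.4° = 36.24 m/s.
At x = 86.3 m, t = x/vₓ = 86.3/21.43 = 4.027 s.
Height: y = v_y0 t − ½ g t² = 36.24 × 4.027 − 4.905 × 4.027² = 145.9 − 79.54 = 66.38 m.

66.4 m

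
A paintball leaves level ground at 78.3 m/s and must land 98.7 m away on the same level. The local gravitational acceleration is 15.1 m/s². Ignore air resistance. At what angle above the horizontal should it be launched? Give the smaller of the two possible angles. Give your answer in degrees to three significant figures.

Level-ground range R = v₀² sin(2θ)/g ⇒ sin(2θ) = gR/v₀² = 15.1 × 98.7 / 78.3² = 0.2431.
2θ = 14.07° or 180° − 14.07° = 165.9°, so θ = 7.035° or 82.97°.
The smaller angle is 7.035°.

7.03°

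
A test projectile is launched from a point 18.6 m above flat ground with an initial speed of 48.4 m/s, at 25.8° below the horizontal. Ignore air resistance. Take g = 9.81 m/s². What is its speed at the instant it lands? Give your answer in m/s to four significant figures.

52.03 m/s

vₓ = 48.40 cos 25.8° = 43.58 m/s; v_y0 = −21.07 m/s (downward).
The projectile lands when y = 18.6 + (−21.07) t − ½·9.81·t² = 0. Positive root: t = (−21.07 + √(21.07² + 2·9.81·18.6)) / 9.81 = (−21.07 + 28.44) / 9.81 = 0.7515 s.
Vertical velocity at impact: v_y = v_y0 − g t = −21.07 − 9.81 × 0.7515 = −28.44 m/s.
Speed: |v| = √(vₓ² + v_y²) = √(43.58² + 28.44²) = 52.03 m/s.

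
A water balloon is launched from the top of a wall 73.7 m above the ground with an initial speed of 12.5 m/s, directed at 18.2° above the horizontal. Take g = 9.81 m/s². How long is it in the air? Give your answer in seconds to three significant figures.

4.29 s

vₓ = 12.50 cos 18.2° = 11.87 m/s; v_y0 = 12.50 sin 18.2° = 3.904 m/s.
The projectile lands when y = 73.7 + (3.904) t − ½·9.81·t² = 0. Positive root: t = (3.904 + √(3.904² + 2·9.81·73.7)) / 9.81 = (3.904 + 38.23) / 9.81 = 4.295 s.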